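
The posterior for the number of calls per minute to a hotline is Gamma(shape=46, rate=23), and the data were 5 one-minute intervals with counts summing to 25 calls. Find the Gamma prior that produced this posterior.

A Gamma(α, β) prior (rate parametrization) on a Poisson rate with n observations summing to S gives posterior Gamma(α+S, β+n).
So α = 46 − 25 = 21 and β = 23 − 5 = 18.

Gamma(shape=21, rate=18)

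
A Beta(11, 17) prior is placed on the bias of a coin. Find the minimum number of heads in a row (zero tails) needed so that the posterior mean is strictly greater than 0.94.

k = 256

After k heads and 0 tails the posterior is Beta(11+k, 17), with mean (11+k)/(11+17+k).
Set (11+k)/(28+k) > 0.94 and solve: k > (0.94·28 − 11)/(1 − 0.94) = 255.333.
The smallest integer exceeding 255.333 is 256.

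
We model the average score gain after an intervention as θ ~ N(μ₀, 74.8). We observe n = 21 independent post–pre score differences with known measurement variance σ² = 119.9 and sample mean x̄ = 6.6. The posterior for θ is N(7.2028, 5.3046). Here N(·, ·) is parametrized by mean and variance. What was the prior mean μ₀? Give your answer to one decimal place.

μ₀ = 15.1

With known observation variance, the Normal–Normal posterior has precision τ_n = τ₀ + n/σ² and mean μ_n = (τ₀μ₀ + (n/σ²)x̄)/τ_n.
Here τ₀ = 1/74.8 = 0.013369 and τ_data = 21/119.9 = 0.175146, so τ_n = 0.188515.
Rearranging for μ₀: μ₀ = (μ_n·τ_n − τ_data·x̄)/τ₀ = (7.2028·0.188515 − 0.175146·6.6) / 0.013369 = 0.201872/0.013369 ≈ 15.1.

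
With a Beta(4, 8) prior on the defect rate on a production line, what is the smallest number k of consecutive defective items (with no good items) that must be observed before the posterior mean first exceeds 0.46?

k = 3

After k defective items and 0 good items the posterior is Beta(4+k, 8), with mean (4+k)/(4+8+k).
Set (4+k)/(12+k) > 0.46 and solve: k > (0.46·12 − 4)/(1 − 0.46) = 2.815.
The smallest integer exceeding 2.815 is 3, and checking k=3: (7)/(15) = 0.4667 > 0.46.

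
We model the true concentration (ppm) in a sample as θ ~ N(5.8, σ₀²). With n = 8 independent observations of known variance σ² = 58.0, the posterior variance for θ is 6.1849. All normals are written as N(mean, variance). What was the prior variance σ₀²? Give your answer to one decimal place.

For the Normal–Normal model with known σ², precisions add: τ_n = τ₀ + n/σ².
So 1/σ₀² = 1/6.1849 − 8/58.0 = 0.161684 − 0.137931 = 0.023753.
Hence σ₀² = 1/0.023753 ≈ 42.1.

σ₀² = 42.1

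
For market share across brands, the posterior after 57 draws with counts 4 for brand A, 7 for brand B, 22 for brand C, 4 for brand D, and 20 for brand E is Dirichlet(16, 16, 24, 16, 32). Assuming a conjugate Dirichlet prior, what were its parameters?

For a Dirichlet(α) prior with multinomial counts c, the posterior is Dirichlet(α + c) componentwise.
Subtract each count from the matching posterior parameter: 16−4=12, 16−7=9, 24−22=2, 16−4=12, 32−20=12.

Dirichlet(12, 9, 2, 12, 12)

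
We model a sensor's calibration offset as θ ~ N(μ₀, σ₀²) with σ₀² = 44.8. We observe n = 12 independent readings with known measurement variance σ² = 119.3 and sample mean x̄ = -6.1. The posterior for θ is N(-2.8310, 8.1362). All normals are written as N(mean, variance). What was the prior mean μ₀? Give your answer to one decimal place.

The posterior mean is a precision-weighted average: μ_n = (τ₀μ₀ + τ_data·x̄)/(τ₀+τ_data), with τ₀=1/σ₀² and τ_data=n/σ².
Here τ₀ = 1/44.8 = 0.022321 and τ_data = 12/119.3 = 0.100587, so τ_n = 0.122908.
Rearranging for μ₀: μ₀ = (μ_n·τ_n − τ_data·x̄)/τ₀ = (-2.8310·0.122908 − 0.100587·-6.1) / 0.022321 = 0.265628/0.022321 ≈ 11.9.

μ₀ = 11.9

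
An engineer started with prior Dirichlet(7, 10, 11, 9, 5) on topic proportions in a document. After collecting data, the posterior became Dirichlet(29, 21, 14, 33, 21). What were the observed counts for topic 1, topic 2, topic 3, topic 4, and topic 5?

counts (22, 11, 3, 24, 16)

For a Dirichlet(α) prior with multinomial counts c, the posterior is Dirichlet(α + c) componentwise.
Counts are posterior − prior componentwise: 29−7=22, 21−10=11, 14−11=3, 33−9=24, 21−5=16.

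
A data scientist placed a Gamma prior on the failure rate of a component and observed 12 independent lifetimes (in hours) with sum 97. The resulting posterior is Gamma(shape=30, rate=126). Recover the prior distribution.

For an exponential likelihood with a Gamma(α, β) prior on the rate, n observations with total T give posterior Gamma(α+n, β+T).
So α = 30 − 12 = 18 and β = 126 − 97 = 29.

Gamma(shape=18, rate=29)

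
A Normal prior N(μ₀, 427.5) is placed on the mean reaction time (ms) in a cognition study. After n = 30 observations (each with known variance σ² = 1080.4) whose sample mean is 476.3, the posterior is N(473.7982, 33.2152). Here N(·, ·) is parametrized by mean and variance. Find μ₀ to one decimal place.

With known observation variance, the Normal–Normal posterior has precision τ_n = τ₀ + n/σ² and mean μ_n = (τ₀μ₀ + (n/σ²)x̄)/τ_n.
Here τ₀ = 1/427.5 = 0.002339 and τ_data = 30/1080.4 = 0.027767, so τ_n = 0.030106.
Rearranging for μ₀: μ₀ = (μ_n·τ_n − τ_data·x̄)/τ₀ = (473.7982·0.030106 − 0.027767·476.3) / 0.002339 = 1.038747/0.002339 ≈ 444.1.

μ₀ = 444.1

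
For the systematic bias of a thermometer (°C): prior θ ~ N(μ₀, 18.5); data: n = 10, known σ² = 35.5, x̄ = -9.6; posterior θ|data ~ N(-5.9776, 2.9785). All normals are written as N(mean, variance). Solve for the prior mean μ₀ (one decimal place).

μ₀ = 12.9

With known observation variance, the Normal–Normal posterior has precision τ_n = τ₀ + n/σ² and mean μ_n = (τ₀μ₀ + (n/σ²)x̄)/τ_n.
Here τ₀ = 1/18.5 = 0.054054 and τ_data = 10/35.5 = 0.281690, so τ_n = 0.335744.
Rearranging for μ₀: μ₀ = (μ_n·τ_n − τ_data·x̄)/τ₀ = (-5.9776·0.335744 − 0.281690·-9.6) / 0.054054 = 0.697281/0.054054 ≈ 12.9.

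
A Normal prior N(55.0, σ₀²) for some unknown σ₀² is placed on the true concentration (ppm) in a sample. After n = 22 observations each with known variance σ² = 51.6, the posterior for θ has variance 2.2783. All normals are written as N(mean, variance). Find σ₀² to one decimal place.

Posterior precision equals prior precision plus data precision: 1/σ_n² = 1/σ₀² + n/σ².
So 1/σ₀² = 1/2.2783 − 22/51.6 = 0.438924 − 0.426357 = 0.012567.
Hence σ₀² = 1/0.012567 ≈ 79.6.

σ₀² = 79.6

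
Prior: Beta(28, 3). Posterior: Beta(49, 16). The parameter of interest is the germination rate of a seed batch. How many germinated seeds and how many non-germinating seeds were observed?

A Beta(a, b) prior with s successes and f failures in binomial data gives a Beta(a+s, b+f) posterior.
Match parameters: s=49−28=21, f=16−3=13.

21 germinated seeds and 13 non-germinating seeds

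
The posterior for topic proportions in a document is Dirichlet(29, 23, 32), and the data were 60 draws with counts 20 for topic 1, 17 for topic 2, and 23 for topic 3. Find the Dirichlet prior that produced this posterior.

For a Dirichlet(α) prior with multinomial counts c, the posterior is Dirichlet(α + c) componentwise.
Subtract each count from the matching posterior parameter: 29−20=9, 23−17=6, 32−23=9.

Dirichlet(9, 6, 9)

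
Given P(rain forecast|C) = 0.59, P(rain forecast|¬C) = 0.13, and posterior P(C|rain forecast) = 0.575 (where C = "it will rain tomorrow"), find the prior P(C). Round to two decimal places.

In odds form, posterior odds = prior odds × likelihood ratio, so prior odds = posterior odds ÷ LR.
Posterior odds = 0.575/(1−0.575) = 1.3529. LR = 0.59/0.13 = 4.5385.
Prior odds = 1.3529/4.5385 = 0.2981, so P(C) = 0.2981/(1+0.2981) ≈ 0.23.

P(C) = 0.23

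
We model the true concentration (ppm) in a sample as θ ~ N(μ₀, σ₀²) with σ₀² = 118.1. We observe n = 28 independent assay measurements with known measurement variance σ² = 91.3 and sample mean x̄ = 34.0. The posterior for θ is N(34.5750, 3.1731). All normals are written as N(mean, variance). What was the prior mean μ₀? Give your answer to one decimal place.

With known observation variance, the Normal–Normal posterior has precision τ_n = τ₀ + n/σ² and mean μ_n = (τ₀μ₀ + (n/σ²)x̄)/τ_n.
Here τ₀ = 1/118.1 = 0.008467 and τ_data = 28/91.3 = 0.306681, so τ_n = 0.315148.
Rearranging for μ₀: μ₀ = (μ_n·τ_n − τ_data·x̄)/τ₀ = (34.5750·0.315148 − 0.306681·34.0) / 0.008467 = 0.469088/0.008467 ≈ 55.4.

μ₀ = 55.4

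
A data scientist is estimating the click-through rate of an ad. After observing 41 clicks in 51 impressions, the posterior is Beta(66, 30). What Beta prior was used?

A Beta(a, b) prior with s successes and f failures in binomial data gives a Beta(a+s, b+f) posterior.
So a = 66 − 41 = 25 and b = 30 − 10 = 20.

Beta(25, 20)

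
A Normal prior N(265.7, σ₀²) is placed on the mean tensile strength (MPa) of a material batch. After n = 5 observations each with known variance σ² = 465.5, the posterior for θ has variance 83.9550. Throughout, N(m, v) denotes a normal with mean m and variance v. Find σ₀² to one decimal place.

For the Normal–Normal model with known σ², precisions add: τ_n = τ₀ + n/σ².
So 1/σ₀² = 1/83.9550 − 5/465.5 = 0.011911 − 0.010741 = 0.001170.
Hence σ₀² = 1/0.001170 ≈ 854.7.

σ₀² = 854.7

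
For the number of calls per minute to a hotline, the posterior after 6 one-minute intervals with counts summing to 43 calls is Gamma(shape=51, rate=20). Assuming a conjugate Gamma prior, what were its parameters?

Gamma(shape=8, rate=14)

A Gamma(α, β) prior (rate parametrization) on a Poisson rate with n observations summing to S gives posterior Gamma(α+S, β+n).
So α = 51 − 43 = 8 and β = 20 − 6 = 14.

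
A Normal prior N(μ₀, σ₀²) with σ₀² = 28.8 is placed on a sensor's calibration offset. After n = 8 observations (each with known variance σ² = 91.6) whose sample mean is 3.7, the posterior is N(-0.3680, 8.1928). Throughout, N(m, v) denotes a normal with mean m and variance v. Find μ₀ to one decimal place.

μ₀ = -10.6

The posterior mean is a precision-weighted average: μ_n = (τ₀μ₀ + τ_data·x̄)/(τ₀+τ_data), with τ₀=1/σ₀² and τ_data=n/σ².
Here τ₀ = 1/28.8 = 0.034722 and τ_data = 8/91.6 = 0.087336, so τ_n = 0.122058.
Rearranging for μ₀: μ₀ = (μ_n·τ_n − τ_data·x̄)/τ₀ = (-0.3680·0.122058 − 0.087336·3.7) / 0.034722 = -0.368061/0.034722 ≈ -10.6.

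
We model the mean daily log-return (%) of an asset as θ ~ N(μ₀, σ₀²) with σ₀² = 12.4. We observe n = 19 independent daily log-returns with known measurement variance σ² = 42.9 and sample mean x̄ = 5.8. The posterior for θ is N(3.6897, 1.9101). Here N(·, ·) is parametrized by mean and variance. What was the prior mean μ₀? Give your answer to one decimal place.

With known observation variance, the Normal–Normal posterior has precision τ_n = τ₀ + n/σ² and mean μ_n = (τ₀μ₀ + (n/σ²)x̄)/τ_n.
Here τ₀ = 1/12.4 = 0.080645 and τ_data = 19/42.9 = 0.442890, so τ_n = 0.523535.
Rearranging for μ₀: μ₀ = (μ_n·τ_n − τ_data·x̄)/τ₀ = (3.6897·0.523535 − 0.442890·5.8) / 0.080645 = -0.637075/0.080645 ≈ -7.9.

μ₀ = -7.9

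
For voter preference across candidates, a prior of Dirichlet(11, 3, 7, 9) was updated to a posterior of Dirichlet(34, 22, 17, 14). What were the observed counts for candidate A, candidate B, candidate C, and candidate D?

counts (23, 19, 10, 5)

For a Dirichlet(α) prior with multinomial counts c, the posterior is Dirichlet(α + c) componentwise.
Counts are posterior − prior componentwise: 34−11=23, 22−3=19, 17−7=10, 14−9=5.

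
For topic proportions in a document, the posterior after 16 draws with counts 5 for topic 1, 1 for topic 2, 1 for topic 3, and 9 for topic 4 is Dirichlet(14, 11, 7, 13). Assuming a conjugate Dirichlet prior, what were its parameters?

Dirichlet(9, 10, 6, 4)

For a Dirichlet(α) prior with multinomial counts c, the posterior is Dirichlet(α + c) componentwise.
Subtract each count from the matching posterior parameter: 14−5=9, 11−1=10, 7−1=6, 13−9=4.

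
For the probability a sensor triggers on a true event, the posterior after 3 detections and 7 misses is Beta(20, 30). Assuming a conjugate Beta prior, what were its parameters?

Beta(17, 23)

Under Beta–binomial conjugacy the posterior parameters are (a+s, b+f).
Subtract the data counts: 20−3=17, 30−7=23.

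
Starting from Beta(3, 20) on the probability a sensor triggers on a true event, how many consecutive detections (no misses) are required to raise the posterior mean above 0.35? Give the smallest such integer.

After k detections and 0 misses the posterior is Beta(3+k, 20), with mean (3+k)/(3+20+k).
Set (3+k)/(23+k) > 0.35 and solve: k > (0.35·23 − 3)/(1 − 0.35) = 7.769.
The smallest integer exceeding 7.769 is 8, and checking k=8: (11)/(31) = 0.3548 > 0.35.

k = 8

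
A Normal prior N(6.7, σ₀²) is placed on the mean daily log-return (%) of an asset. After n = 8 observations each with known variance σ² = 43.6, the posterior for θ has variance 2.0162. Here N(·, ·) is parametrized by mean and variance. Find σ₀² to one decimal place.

For the Normal–Normal model with known σ², precisions add: τ_n = τ₀ + n/σ².
So 1/σ₀² = 1/2.0162 − 8/43.6 = 0.495983 − 0.183486 = 0.312497.
Hence σ₀² = 1/0.312497 ≈ 3.2.

σ₀² = 3.2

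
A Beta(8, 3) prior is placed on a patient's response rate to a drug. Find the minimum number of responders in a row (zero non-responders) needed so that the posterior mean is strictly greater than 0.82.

k = 6

After k responders and 0 non-responders the posterior is Beta(8+k, 3), with mean (8+k)/(8+3+k).
Set (8+k)/(11+k) > 0.82 and solve: k > (0.82·11 − 8)/(1 − 0.82) = 5.667.
The smallest integer exceeding 5.667 is 6, and checking k=6: (14)/(17) = 0.8235 > 0.82.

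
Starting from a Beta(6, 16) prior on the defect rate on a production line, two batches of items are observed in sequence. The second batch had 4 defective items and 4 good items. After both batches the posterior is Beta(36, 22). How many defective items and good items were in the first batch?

Sequential conjugate updates are equivalent to a single update on the pooled data, so total successes = posterior α − prior α and total failures = posterior β − prior β.
Total across both batches: 36−6=30 defective items, 22−16=6 good items.
Subtract the second batch: 30−4=26 defective items and 6−4=2 good items.

26 defective items and 2 good items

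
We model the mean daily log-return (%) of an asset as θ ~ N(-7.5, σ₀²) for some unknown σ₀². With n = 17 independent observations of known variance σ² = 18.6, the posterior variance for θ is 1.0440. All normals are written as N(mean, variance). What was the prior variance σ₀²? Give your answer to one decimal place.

σ₀² = 22.8

For the Normal–Normal model with known σ², precisions add: τ_n = τ₀ + n/σ².
So 1/σ₀² = 1/1.0440 − 17/18.6 = 0.957854 − 0.913978 = 0.043876.
Hence σ₀² = 1/0.043876 ≈ 22.8.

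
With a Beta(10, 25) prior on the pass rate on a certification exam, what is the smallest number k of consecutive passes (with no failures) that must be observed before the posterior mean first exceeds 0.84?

After k passes and 0 failures the posterior is Beta(10+k, 25), with mean (10+k)/(10+25+k).
Set (10+k)/(35+k) > 0.84 and solve: k > (0.84·35 − 10)/(1 − 0.84) = 121.250.
The smallest integer exceeding 121.250 is 122.

k = 122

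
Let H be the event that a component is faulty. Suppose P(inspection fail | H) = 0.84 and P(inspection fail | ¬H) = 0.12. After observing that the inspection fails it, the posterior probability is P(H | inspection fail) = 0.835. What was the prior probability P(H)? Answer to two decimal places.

P(H) = 0.42

Bayes' rule in odds form gives O(H|E) = O(H)·[P(E|H)/P(E|¬H)], hence O(H) = O(H|E)/LR.
Posterior odds = 0.835/(1−0.835) = 5.0606. LR = 0.84/0.12 = 7.0000.
Prior odds = 5.0606/7.0000 = 0.7229, so P(H) = 0.7229/(1+0.7229) ≈ 0.42.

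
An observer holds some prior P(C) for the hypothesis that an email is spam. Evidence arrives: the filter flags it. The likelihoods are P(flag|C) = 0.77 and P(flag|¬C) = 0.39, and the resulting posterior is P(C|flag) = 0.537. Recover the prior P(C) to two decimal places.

P(C) = 0.37

In odds form, posterior odds = prior odds × likelihood ratio, so prior odds = posterior odds ÷ LR.
Posterior odds = 0.537/(1−0.537) = 1.1598. LR = 0.77/0.39 = 1.9744.
Prior odds = 1.1598/1.9744 = 0.5874, so P(C) = 0.5874/(1+0.5874) ≈ 0.37.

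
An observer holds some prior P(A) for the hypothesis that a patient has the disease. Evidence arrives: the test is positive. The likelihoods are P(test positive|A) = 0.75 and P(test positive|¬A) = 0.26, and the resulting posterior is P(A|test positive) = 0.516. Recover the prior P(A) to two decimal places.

P(A) = 0.27

In odds form, posterior odds = prior odds × likelihood ratio, so prior odds = posterior odds ÷ LR.
Posterior odds = 0.516/(1−0.516) = 1.0661. LR = 0.75/0.26 = 2.8846.
Prior odds = 1.0661/2.8846 = 0.3696, so P(A) = 0.3696/(1+0.3696) ≈ 0.27.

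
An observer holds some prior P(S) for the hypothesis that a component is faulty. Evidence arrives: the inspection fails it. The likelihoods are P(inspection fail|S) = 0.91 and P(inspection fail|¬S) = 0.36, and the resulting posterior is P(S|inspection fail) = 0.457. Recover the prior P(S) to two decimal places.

P(S) = 0.25

Bayes' rule in odds form gives O(S|E) = O(S)·[P(E|S)/P(E|¬S)], hence O(S) = O(S|E)/LR.
Posterior odds = 0.457/(1−0.457) = 0.8416. LR = 0.91/0.36 = 2.5278.
Prior odds = 0.8416/2.5278 = 0.3329, so P(S) = 0.3329/(1+0.3329) ≈ 0.25.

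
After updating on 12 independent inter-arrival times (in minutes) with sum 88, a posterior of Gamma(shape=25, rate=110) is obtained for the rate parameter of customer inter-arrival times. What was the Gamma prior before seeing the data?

Gamma(shape=13, rate=22)

Gamma–exponential conjugacy: posterior shape = α + n, posterior rate = β + Σtᵢ.
So α = 25 − 12 = 13 and β = 110 − 88 = 22.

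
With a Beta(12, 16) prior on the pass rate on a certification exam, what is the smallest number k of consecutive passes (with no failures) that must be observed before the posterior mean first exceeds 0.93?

After k passes and 0 failures the posterior is Beta(12+k, 16), with mean (12+k)/(12+16+k).
Set (12+k)/(28+k) > 0.93 and solve: k > (0.93·28 − 12)/(1 − 0.93) = 200.571.
The smallest integer exceeding 200.571 is 201.

k = 201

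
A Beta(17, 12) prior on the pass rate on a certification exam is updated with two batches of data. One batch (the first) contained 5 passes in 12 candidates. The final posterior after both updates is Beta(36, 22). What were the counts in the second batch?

14 passes and 3 failures

Sequential conjugate updates are equivalent to a single update on the pooled data, so total successes = posterior α − prior α and total failures = posterior β − prior β.
Total across both batches: 36−17=19 passes, 22−12=10 failures.
Subtract the first batch: 19−5=14 passes and 10−7=3 failures.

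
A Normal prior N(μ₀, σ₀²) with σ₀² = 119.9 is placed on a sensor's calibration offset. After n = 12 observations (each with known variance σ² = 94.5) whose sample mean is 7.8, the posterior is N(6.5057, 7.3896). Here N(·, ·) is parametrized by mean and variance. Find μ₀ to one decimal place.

The posterior mean is a precision-weighted average: μ_n = (τ₀μ₀ + τ_data·x̄)/(τ₀+τ_data), with τ₀=1/σ₀² and τ_data=n/σ².
Here τ₀ = 1/119.9 = 0.008340 and τ_data = 12/94.5 = 0.126984, so τ_n = 0.135324.
Rearranging for μ₀: μ₀ = (μ_n·τ_n − τ_data·x̄)/τ₀ = (6.5057·0.135324 − 0.126984·7.8) / 0.008340 = -0.110098/0.008340 ≈ -13.2.

μ₀ = -13.2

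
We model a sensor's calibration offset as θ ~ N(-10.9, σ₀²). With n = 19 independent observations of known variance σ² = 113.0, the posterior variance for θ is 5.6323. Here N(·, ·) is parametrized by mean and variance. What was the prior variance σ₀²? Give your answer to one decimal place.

σ₀² = 106.3

For the Normal–Normal model with known σ², precisions add: τ_n = τ₀ + n/σ².
So 1/σ₀² = 1/5.6323 − 19/113.0 = 0.177547 − 0.168142 = 0.009405.
Hence σ₀² = 1/0.009405 ≈ 106.3.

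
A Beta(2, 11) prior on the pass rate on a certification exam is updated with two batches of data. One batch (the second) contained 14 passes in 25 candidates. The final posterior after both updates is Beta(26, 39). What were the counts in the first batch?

Sequential conjugate updates are equivalent to a single update on the pooled data, so total successes = posterior α − prior α and total failures = posterior β − prior β.
Total across both batches: 26−2=24 passes, 39−11=28 failures.
Subtract the second batch: 24−14=10 passes and 28−11=17 failures.

10 passes and 17 failures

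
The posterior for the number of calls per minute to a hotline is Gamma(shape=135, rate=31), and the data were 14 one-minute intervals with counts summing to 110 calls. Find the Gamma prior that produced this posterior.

A Gamma(α, β) prior (rate parametrization) on a Poisson rate with n observations summing to S gives posterior Gamma(α+S, β+n).
So α = 135 − 110 = 25 and β = 31 − 14 = 17.

Gamma(shape=25, rate=17)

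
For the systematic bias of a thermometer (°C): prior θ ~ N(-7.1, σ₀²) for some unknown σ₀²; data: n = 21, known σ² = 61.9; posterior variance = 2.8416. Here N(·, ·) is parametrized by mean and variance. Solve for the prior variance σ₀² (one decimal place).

σ₀² = 79.0

For the Normal–Normal model with known σ², precisions add: τ_n = τ₀ + n/σ².
So 1/σ₀² = 1/2.8416 − 21/61.9 = 0.351914 − 0.339257 = 0.012657.
Hence σ₀² = 1/0.012657 ≈ 79.0.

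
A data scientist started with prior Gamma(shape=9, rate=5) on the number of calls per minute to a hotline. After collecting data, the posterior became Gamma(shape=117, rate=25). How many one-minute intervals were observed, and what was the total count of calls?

n = 20 one-minute intervals with total 108 calls

Gamma–Poisson conjugacy: posterior shape = α + Σxᵢ, posterior rate = β + n.
Matching: Σxᵢ = 117 − 9 = 108 and n = 25 − 5 = 20.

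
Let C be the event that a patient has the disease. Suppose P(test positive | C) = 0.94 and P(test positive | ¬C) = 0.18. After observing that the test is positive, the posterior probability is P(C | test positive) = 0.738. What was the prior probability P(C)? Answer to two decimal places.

Bayes' rule in odds form gives O(C|E) = O(C)·[P(E|C)/P(E|¬C)], hence O(C) = O(C|E)/LR.
Posterior odds = 0.738/(1−0.738) = 2.8168. LR = 0.94/0.18 = 5.2222.
Prior odds = 2.8168/5.2222 = 0.5394, so P(C) = 0.5394/(1+0.5394) ≈ 0.35.

P(C) = 0.35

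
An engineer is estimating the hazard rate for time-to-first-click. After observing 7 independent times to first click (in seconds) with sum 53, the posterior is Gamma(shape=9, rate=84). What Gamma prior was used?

Gamma(shape=2, rate=31)

For an exponential likelihood with a Gamma(α, β) prior on the rate, n observations with total T give posterior Gamma(α+n, β+T).
So α = 9 − 7 = 2 and β = 84 − 53 = 31.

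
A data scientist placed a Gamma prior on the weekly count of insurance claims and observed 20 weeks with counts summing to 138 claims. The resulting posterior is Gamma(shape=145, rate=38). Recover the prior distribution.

Gamma(shape=7, rate=18)

A Gamma(α, β) prior (rate parametrization) on a Poisson rate with n observations summing to S gives posterior Gamma(α+S, β+n).
So α = 145 − 138 = 7 and β = 38 − 20 = 18.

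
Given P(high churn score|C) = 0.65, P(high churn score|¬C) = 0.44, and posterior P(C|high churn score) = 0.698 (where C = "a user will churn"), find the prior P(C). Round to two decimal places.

Bayes' rule in odds form gives O(C|E) = O(C)·[P(E|C)/P(E|¬C)], hence O(C) = O(C|E)/LR.
Posterior odds = 0.698/(1−0.698) = 2.3113. LR = 0.65/0.44 = 1.4773.
Prior odds = 2.3113/1.4773 = 1.5645, so P(C) = 1.5645/(1+1.5645) ≈ 0.61.

P(C) = 0.61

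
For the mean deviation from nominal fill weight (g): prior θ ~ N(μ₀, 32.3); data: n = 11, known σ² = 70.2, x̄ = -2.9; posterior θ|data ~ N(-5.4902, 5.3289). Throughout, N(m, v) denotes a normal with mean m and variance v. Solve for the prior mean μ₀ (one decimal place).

μ₀ = -18.6

The posterior mean is a precision-weighted average: μ_n = (τ₀μ₀ + τ_data·x̄)/(τ₀+τ_data), with τ₀=1/σ₀² and τ_data=n/σ².
Here τ₀ = 1/32.3 = 0.030960 and τ_data = 11/70.2 = 0.156695, so τ_n = 0.187655.
Rearranging for μ₀: μ₀ = (μ_n·τ_n − τ_data·x̄)/τ₀ = (-5.4902·0.187655 − 0.156695·-2.9) / 0.030960 = -0.575848/0.030960 ≈ -18.6.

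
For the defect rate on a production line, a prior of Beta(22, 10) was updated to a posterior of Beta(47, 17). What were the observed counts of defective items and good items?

A Beta(α, β) prior with s successes and f failures in binomial data gives a Beta(α+s, β+f) posterior.
Match parameters: s=47−22=25, f=17−10=7.

25 defective items and 7 good items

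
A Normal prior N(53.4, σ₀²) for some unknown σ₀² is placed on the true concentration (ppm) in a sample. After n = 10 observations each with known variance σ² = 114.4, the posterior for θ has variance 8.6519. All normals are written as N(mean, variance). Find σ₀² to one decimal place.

σ₀² = 35.5

For the Normal–Normal model with known σ², precisions add: τ_n = τ₀ + n/σ².
So 1/σ₀² = 1/8.6519 − 10/114.4 = 0.115582 − 0.087413 = 0.028169.
Hence σ₀² = 1/0.028169 ≈ 35.5.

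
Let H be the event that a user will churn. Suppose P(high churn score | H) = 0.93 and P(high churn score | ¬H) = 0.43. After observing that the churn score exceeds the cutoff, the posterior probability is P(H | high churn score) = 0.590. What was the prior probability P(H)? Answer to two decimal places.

In odds form, posterior odds = prior odds × likelihood ratio, so prior odds = posterior odds ÷ LR.
Posterior odds = 0.590/(1−0.590) = 1.4390. LR = 0.93/0.43 = 2.1628.
Prior odds = 1.4390/2.1628 = 0.6653, so P(H) = 0.6653/(1+0.6653) ≈ 0.40.

P(H) = 0.40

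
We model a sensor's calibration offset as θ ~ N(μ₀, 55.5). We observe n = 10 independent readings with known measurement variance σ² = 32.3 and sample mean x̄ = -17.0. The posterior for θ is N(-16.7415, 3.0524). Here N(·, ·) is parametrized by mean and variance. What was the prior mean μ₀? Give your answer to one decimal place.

μ₀ = -12.3

With known observation variance, the Normal–Normal posterior has precision τ_n = τ₀ + n/σ² and mean μ_n = (τ₀μ₀ + (n/σ²)x̄)/τ_n.
Here τ₀ = 1/55.5 = 0.018018 and τ_data = 10/32.3 = 0.309598, so τ_n = 0.327616.
Rearranging for μ₀: μ₀ = (μ_n·τ_n − τ_data·x̄)/τ₀ = (-16.7415·0.327616 − 0.309598·-17.0) / 0.018018 = -0.221617/0.018018 ≈ -12.3.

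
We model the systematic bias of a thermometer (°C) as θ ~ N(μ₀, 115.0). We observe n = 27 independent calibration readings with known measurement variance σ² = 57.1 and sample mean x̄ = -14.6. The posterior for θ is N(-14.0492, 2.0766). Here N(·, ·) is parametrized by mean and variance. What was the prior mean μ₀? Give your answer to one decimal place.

μ₀ = 15.9

The posterior mean is a precision-weighted average: μ_n = (τ₀μ₀ + τ_data·x̄)/(τ₀+τ_data), with τ₀=1/σ₀² and τ_data=n/σ².
Here τ₀ = 1/115.0 = 0.008696 and τ_data = 27/57.1 = 0.472855, so τ_n = 0.481551.
Rearranging for μ₀: μ₀ = (μ_n·τ_n − τ_data·x̄)/τ₀ = (-14.0492·0.481551 − 0.472855·-14.6) / 0.008696 = 0.138277/0.008696 ≈ 15.9.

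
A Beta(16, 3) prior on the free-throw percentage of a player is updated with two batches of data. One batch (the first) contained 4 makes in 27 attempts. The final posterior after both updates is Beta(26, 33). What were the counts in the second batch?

Because Beta–binomial updating is additive in the counts, the combined data contributed (α_post−α_prior, β_post−β_prior) successes and failures.
Total across both batches: 26−16=10 makes, 33−3=30 misses.
Subtract the first batch: 10−4=6 makes and 30−23=7 misses.

6 makes and 7 misses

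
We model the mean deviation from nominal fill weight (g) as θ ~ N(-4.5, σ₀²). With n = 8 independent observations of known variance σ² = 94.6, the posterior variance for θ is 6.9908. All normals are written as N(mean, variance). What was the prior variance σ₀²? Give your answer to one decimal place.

σ₀² = 17.1

Posterior precision equals prior precision plus data precision: 1/σ_n² = 1/σ₀² + n/σ².
So 1/σ₀² = 1/6.9908 − 8/94.6 = 0.143045 − 0.084567 = 0.058478.
Hence σ₀² = 1/0.058478 ≈ 17.1.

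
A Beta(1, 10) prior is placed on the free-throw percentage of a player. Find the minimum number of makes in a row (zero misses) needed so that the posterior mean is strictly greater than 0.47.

After k makes and 0 misses the posterior is Beta(1+k, 10), with mean (1+k)/(1+10+k).
Set (1+k)/(11+k) > 0.47 and solve: k > (0.47·11 − 1)/(1 − 0.47) = 7.868.
The smallest integer exceeding 7.868 is 8.

k = 8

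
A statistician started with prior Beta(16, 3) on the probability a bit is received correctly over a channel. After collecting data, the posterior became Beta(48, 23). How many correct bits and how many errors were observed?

Under Beta–binomial conjugacy the posterior parameters are (a+s, b+f).
So s = 48 − 16 = 32 and f = 23 − 3 = 20.

32 correct bits and 20 errors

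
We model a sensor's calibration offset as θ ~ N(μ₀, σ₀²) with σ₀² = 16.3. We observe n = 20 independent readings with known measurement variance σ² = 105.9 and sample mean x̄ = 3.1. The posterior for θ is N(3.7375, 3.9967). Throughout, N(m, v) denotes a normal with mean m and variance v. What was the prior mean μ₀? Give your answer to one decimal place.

The posterior mean is a precision-weighted average: μ_n = (τ₀μ₀ + τ_data·x̄)/(τ₀+τ_data), with τ₀=1/σ₀² and τ_data=n/σ².
Here τ₀ = 1/16.3 = 0.061350 and τ_data = 20/105.9 = 0.188857, so τ_n = 0.250207.
Rearranging for μ₀: μ₀ = (μ_n·τ_n − τ_data·x̄)/τ₀ = (3.7375·0.250207 − 0.188857·3.1) / 0.061350 = 0.349692/0.061350 ≈ 5.7.

μ₀ = 5.7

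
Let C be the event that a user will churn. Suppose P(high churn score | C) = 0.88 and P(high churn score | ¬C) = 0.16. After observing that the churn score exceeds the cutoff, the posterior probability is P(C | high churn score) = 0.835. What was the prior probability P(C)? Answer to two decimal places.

P(C) = 0.48

In odds form, posterior odds = prior odds × likelihood ratio, so prior odds = posterior odds ÷ LR.
Posterior odds = 0.835/(1−0.835) = 5.0606. LR = 0.88/0.16 = 5.5000.
Prior odds = 5.0606/5.5000 = 0.9201, so P(C) = 0.9201/(1+0.9201) ≈ 0.48.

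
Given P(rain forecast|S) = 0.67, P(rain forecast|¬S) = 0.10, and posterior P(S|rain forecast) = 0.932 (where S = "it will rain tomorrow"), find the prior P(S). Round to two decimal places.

P(S) = 0.67

In odds form, posterior odds = prior odds × likelihood ratio, so prior odds = posterior odds ÷ LR.
Posterior odds = 0.932/(1−0.932) = 13.7059. LR = 0.67/0.10 = 6.7000.
Prior odds = 13.7059/6.7000 = 2.0457, so P(S) = 2.0457/(1+2.0457) ≈ 0.67.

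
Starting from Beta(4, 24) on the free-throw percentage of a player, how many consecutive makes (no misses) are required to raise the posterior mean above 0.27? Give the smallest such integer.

k = 5

After k makes and 0 misses the posterior is Beta(4+k, 24), with mean (4+k)/(4+24+k).
Set (4+k)/(28+k) > 0.27 and solve: k > (0.27·28 − 4)/(1 − 0.27) = 4.877.
The smallest integer exceeding 4.877 is 5.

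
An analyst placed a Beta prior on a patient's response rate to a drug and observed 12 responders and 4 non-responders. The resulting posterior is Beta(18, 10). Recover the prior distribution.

Beta(6, 6)

Under Beta–binomial conjugacy the posterior parameters are (α+s, β+f).
So α = 18 − 12 = 6 and β = 10 − 4 = 6.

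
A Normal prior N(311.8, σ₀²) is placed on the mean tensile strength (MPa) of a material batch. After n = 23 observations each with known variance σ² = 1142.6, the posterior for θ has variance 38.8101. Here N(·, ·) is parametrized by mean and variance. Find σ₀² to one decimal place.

σ₀² = 177.4

For the Normal–Normal model with known σ², precisions add: τ_n = τ₀ + n/σ².
So 1/σ₀² = 1/38.8101 − 23/1142.6 = 0.025766 − 0.020130 = 0.005636.
Hence σ₀² = 1/0.005636 ≈ 177.4.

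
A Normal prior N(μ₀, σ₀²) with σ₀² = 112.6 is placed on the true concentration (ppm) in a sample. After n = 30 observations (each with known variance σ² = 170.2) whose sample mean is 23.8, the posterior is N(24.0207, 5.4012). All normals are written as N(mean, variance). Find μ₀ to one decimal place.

With known observation variance, the Normal–Normal posterior has precision τ_n = τ₀ + n/σ² and mean μ_n = (τ₀μ₀ + (n/σ²)x̄)/τ_n.
Here τ₀ = 1/112.6 = 0.008881 and τ_data = 30/170.2 = 0.176263, so τ_n = 0.185144.
Rearranging for μ₀: μ₀ = (μ_n·τ_n − τ_data·x̄)/τ₀ = (24.0207·0.185144 − 0.176263·23.8) / 0.008881 = 0.252229/0.008881 ≈ 28.4.

μ₀ = 28.4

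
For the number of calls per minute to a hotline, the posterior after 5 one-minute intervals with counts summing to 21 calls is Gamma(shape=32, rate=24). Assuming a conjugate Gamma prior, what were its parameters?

Gamma(shape=11, rate=19)

A Gamma(α, β) prior (rate parametrization) on a Poisson rate with n observations summing to S gives posterior Gamma(α+S, β+n).
So α = 32 − 21 = 11 and β = 24 − 5 = 19.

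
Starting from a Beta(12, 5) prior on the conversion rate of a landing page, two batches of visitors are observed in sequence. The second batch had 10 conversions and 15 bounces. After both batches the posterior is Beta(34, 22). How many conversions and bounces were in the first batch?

Sequential conjugate updates are equivalent to a single update on the pooled data, so total successes = posterior α − prior α and total failures = posterior β − prior β.
Total across both batches: 34−12=22 conversions, 22−5=17 bounces.
Subtract the second batch: 22−10=12 conversions and 17−15=2 bounces.

12 conversions and 2 bounces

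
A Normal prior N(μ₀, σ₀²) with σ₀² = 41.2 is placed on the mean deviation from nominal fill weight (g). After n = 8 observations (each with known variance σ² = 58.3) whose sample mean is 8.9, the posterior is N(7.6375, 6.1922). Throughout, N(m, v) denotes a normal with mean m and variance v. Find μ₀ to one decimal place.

μ₀ = 0.5

The posterior mean is a precision-weighted average: μ_n = (τ₀μ₀ + τ_data·x̄)/(τ₀+τ_data), with τ₀=1/σ₀² and τ_data=n/σ².
Here τ₀ = 1/41.2 = 0.024272 and τ_data = 8/58.3 = 0.137221, so τ_n = 0.161493.
Rearranging for μ₀: μ₀ = (μ_n·τ_n − τ_data·x̄)/τ₀ = (7.6375·0.161493 − 0.137221·8.9) / 0.024272 = 0.012136/0.024272 ≈ 0.5.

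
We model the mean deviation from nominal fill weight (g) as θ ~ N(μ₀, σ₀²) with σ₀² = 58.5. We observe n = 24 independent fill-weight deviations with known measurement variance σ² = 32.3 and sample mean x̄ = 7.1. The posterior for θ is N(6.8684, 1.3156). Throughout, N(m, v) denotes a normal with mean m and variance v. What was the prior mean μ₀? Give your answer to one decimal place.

The posterior mean is a precision-weighted average: μ_n = (τ₀μ₀ + τ_data·x̄)/(τ₀+τ_data), with τ₀=1/σ₀² and τ_data=n/σ².
Here τ₀ = 1/58.5 = 0.017094 and τ_data = 24/32.3 = 0.743034, so τ_n = 0.760128.
Rearranging for μ₀: μ₀ = (μ_n·τ_n − τ_data·x̄)/τ₀ = (6.8684·0.760128 − 0.743034·7.1) / 0.017094 = -0.054678/0.017094 ≈ -3.2.

μ₀ = -3.2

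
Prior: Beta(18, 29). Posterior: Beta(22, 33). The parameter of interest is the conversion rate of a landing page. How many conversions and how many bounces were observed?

A Beta(α, β) prior with s successes and f failures in binomial data gives a Beta(α+s, β+f) posterior.
So s = 22 − 18 = 4 and f = 33 − 29 = 4.

4 conversions and 4 bounces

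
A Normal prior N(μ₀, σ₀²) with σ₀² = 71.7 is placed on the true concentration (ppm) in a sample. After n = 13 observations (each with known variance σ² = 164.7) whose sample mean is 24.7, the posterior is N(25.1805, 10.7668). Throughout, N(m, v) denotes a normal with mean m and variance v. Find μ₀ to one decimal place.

With known observation variance, the Normal–Normal posterior has precision τ_n = τ₀ + n/σ² and mean μ_n = (τ₀μ₀ + (n/σ²)x̄)/τ_n.
Here τ₀ = 1/71.7 = 0.013947 and τ_data = 13/164.7 = 0.078931, so τ_n = 0.092878.
Rearranging for μ₀: μ₀ = (μ_n·τ_n − τ_data·x̄)/τ₀ = (25.1805·0.092878 − 0.078931·24.7) / 0.013947 = 0.389119/0.013947 ≈ 27.9.

μ₀ = 27.9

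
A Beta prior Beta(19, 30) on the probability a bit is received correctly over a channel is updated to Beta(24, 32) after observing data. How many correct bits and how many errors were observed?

Under Beta–binomial conjugacy the posterior parameters are (a+s, b+f).
So s = 24 − 19 = 5 and f = 32 − 30 = 2.

5 correct bits and 2 errors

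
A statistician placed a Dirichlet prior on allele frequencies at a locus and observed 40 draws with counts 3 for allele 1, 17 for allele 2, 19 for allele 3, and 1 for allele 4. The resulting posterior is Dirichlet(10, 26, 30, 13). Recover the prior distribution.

Dirichlet(7, 9, 11, 12)

For a Dirichlet(α) prior with multinomial counts c, the posterior is Dirichlet(α + c) componentwise.
Subtract each count from the matching posterior parameter: 10−3=7, 26−17=9, 30−19=11, 13−1=12.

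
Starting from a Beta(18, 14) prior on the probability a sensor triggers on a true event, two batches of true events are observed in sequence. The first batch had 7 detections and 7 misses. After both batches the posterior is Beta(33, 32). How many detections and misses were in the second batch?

8 detections and 11 misses

Because Beta–binomial updating is additive in the counts, the combined data contributed (α_post−α_prior, β_post−β_prior) successes and failures.
Total across both batches: 33−18=15 detections, 32−14=18 misses.
Subtract the first batch: 15−7=8 detections and 18−7=11 misses.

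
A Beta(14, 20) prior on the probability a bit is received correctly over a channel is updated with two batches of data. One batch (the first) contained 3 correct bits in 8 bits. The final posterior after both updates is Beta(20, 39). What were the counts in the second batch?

3 correct bits and 14 errors

Sequential conjugate updates are equivalent to a single update on the pooled data, so total successes = posterior α − prior α and total failures = posterior β − prior β.
Total across both batches: 20−14=6 correct bits, 39−20=19 errors.
Subtract the first batch: 6−3=3 correct bits and 19−5=14 errors.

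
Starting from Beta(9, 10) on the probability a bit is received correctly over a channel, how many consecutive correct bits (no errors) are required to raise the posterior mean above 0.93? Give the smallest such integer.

k = 124

After k correct bits and 0 errors the posterior is Beta(9+k, 10), with mean (9+k)/(9+10+k).
Set (9+k)/(19+k) > 0.93 and solve: k > (0.93·19 − 9)/(1 − 0.93) = 123.857.
The smallest integer exceeding 123.857 is 124, and checking k=124: (133)/(143) = 0.9301 > 0.93.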